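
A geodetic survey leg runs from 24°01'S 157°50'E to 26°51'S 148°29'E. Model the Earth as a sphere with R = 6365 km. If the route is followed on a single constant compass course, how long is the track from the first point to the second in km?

989 km

Rhumb course C = atan2(Δλ, Δψ) with Δψ = ln[tan(π/4+φ₂/2)/tan(π/4+φ₁/2)] = -0.0548, Δλ = -0.1632 → C = 251.45°
d = R·|Δφ| / |cos C| = 6365·0.04945 / 0.31816 = 989 km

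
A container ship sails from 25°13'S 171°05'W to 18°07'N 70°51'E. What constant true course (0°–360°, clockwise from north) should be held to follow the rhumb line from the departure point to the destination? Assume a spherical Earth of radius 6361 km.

Δψ = ln[tan(π/4+φ₂/2)/tan(π/4+φ₁/2)] = +0.7767
Δλ = -2.0607 rad (taken the short way round)
course = atan2(Δλ, Δψ) = 290.65°

290.7°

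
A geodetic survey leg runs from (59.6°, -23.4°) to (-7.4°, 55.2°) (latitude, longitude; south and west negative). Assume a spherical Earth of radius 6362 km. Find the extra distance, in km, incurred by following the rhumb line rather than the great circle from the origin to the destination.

Great circle: cos σ = sin φ₁ sin φ₂ + cos φ₁ cos φ₂ cos Δλ,  σ = 1.5827 rad → d_gc = 10069.1 km
Rhumb line: Δψ = -1.4326, q = Δφ/Δψ = 0.8163, d_rh = R√(Δφ²+q²Δλ²) = 10300.4 km
Excess = 10300.4 − 10069.1 = 231.3 ≈ 231 km

231 km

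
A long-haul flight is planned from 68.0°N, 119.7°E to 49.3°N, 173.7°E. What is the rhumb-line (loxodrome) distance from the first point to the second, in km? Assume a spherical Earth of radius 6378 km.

Rhumb course C = atan2(Δλ, Δψ) with Δψ = ln[tan(π/4+φ₂/2)/tan(π/4+φ₁/2)] = -0.6461, Δλ = +0.9425 → C = 124.43°
d = R·|Δφ| / |cos C| = 6378·0.32638 / 0.56544 = 3681 km

3681 km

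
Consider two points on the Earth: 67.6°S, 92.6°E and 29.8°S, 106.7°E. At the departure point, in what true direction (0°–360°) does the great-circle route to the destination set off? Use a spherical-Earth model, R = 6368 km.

θ = atan2( sin Δλ·cos φ₂ ,  cos φ₁ sin φ₂ − sin φ₁ cos φ₂ cos Δλ )
  = atan2(+0.2114, +0.5887) = 19.75°

19.8°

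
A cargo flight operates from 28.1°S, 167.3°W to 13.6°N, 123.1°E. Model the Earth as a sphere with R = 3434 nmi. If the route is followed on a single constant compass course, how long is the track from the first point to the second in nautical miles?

4753 nmi

Rhumb course C = atan2(Δλ, Δψ) with Δψ = ln[tan(π/4+φ₂/2)/tan(π/4+φ₁/2)] = +0.7510, Δλ = -1.2147 → C = 301.73°
d = R·|Δφ| / |cos C| = 3434·0.72780 / 0.52585 = 4753 nmi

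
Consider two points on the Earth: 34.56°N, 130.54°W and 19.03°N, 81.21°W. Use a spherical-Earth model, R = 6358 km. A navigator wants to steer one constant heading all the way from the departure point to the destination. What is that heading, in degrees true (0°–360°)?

109.5°

Δψ = ln[tan(π/4+φ₂/2)/tan(π/4+φ₁/2)] = -0.3051
Δλ = +0.8610 rad (taken the short way round)
course = atan2(Δλ, Δψ) = 109.51°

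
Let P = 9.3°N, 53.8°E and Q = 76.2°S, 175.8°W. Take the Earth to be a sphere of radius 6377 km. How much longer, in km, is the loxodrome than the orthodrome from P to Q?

1437 km

Great circle: cos σ = sin φ₁ sin φ₂ + cos φ₁ cos φ₂ cos Δλ,  σ = 1.8855 rad → d_gc = 12023.6 km
Rhumb line: Δψ = -2.2749, q = Δφ/Δψ = 0.6560, d_rh = R√(Δφ²+q²Δλ²) = 13460.8 km
Excess = 13460.8 − 12023.6 = 1437.2 ≈ 1437 km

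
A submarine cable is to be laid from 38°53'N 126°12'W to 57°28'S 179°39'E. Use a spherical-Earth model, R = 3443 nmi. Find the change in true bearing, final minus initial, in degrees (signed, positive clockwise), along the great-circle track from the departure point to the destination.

+14.1°

At departure: θ₁ = atan2(sin Δλ cos φ₂, cos φ₁ sin φ₂ − sin φ₁ cos φ₂ cos Δλ) = 207.04°
At arrival: θ₂ = atan2(sin Δλ cos φ₁, −cos φ₂ sin φ₁ + sin φ₂ cos φ₁ cos Δλ) = 221.15°
Δθ = θ₂ − θ₁ = +14.1°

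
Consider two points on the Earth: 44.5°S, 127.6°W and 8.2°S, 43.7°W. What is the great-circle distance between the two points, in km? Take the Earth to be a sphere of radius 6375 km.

8893 km

Haversine: a = sin²(Δφ/2)+cos φ₁ cos φ₂ sin²(Δλ/2) = 0.41251;  σ = 2·atan2(√a,√(1−a))
σ = 79.922° → d = Rσ = 6375·1.39490 = 8893 km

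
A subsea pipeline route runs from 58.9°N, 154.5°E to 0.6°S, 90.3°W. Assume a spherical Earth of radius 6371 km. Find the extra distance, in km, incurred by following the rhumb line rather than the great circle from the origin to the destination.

Great circle: cos σ = sin φ₁ sin φ₂ + cos φ₁ cos φ₂ cos Δλ,  σ = 1.8017 rad → d_gc = 11478.8 km
Rhumb line: Δψ = -1.2897, q = Δφ/Δψ = 0.8052, d_rh = R√(Δφ²+q²Δλ²) = 12254.2 km
Excess = 12254.2 − 11478.8 = 775.4 ≈ 775 km

775 km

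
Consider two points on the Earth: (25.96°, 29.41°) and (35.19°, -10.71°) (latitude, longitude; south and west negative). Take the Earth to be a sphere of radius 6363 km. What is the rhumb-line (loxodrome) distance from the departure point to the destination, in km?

Rhumb course C = atan2(Δλ, Δψ) with Δψ = ln[tan(π/4+φ₂/2)/tan(π/4+φ₁/2)] = +0.1875, Δλ = -0.7002 → C = 284.99°
d = R·|Δφ| / |cos C| = 6363·0.16109 / 0.25860 = 3964 km

3964 km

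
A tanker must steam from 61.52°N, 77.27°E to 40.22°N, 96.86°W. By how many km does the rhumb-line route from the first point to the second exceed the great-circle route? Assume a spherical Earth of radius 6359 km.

3467 km

Great circle: cos σ = sin φ₁ sin φ₂ + cos φ₁ cos φ₂ cos Δλ,  σ = 1.3639 rad → d_gc = 8673.3 km
Rhumb line: Δψ = -0.6034, q = Δφ/Δψ = 0.6162, d_rh = R√(Δφ²+q²Δλ²) = 12140.1 km
Excess = 12140.1 − 8673.3 = 3466.8 ≈ 3467 km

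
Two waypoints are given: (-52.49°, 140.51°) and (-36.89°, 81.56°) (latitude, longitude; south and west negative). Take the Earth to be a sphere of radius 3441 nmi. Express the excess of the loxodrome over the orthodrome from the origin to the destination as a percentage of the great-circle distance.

Great circle: σ = 0.7563 rad → d_gc = Rσ = 2602.6 nmi
Rhumb: Δφ = +0.2723, Δλ = -1.0289, Δψ = +0.3865, q = Δφ/Δψ = 0.7044 → d_rh = R√(Δφ²+q²Δλ²) = 2663.9 nmi
Excess = (2663.9 − 2602.6) / 2602.6 = 61.3 / 2602.6 = 2.36% ≈ 2.4%

2.4%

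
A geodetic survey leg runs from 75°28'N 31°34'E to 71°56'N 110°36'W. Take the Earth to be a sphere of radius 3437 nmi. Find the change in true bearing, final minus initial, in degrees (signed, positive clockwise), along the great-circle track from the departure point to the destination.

Initial bearing θ₁ = atan2(sin Δλ cos φ₂, cos φ₁ sin φ₂ − sin φ₁ cos φ₂ cos Δλ) = 338.20°
Final bearing θ₂ = (initial bearing from the destination back to the start) + 180° = 197.48°
Δθ = θ₂ − θ₁ = -140.7°

-140.7°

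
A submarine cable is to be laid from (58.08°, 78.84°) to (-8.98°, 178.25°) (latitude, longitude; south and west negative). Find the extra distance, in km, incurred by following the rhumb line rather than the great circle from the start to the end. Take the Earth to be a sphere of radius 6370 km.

421 km

Great circle: cos σ = sin φ₁ sin φ₂ + cos φ₁ cos φ₂ cos Δλ,  σ = 1.7904 rad → d_gc = 11405.1 km
Rhumb line: Δψ = -1.4092, q = Δφ/Δψ = 0.8306, d_rh = R√(Δφ²+q²Δλ²) = 11825.8 km
Excess = 11825.8 − 11405.1 = 420.7 ≈ 421 km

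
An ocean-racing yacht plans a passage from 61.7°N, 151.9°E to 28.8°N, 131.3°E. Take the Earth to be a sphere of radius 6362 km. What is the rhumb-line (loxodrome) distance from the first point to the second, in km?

Rhumb course C = atan2(Δλ, Δψ) with Δψ = ln[tan(π/4+φ₂/2)/tan(π/4+φ₁/2)] = -0.8526, Δλ = -0.3595 → C = 202.86°
d = R·|Δφ| / |cos C| = 6362·0.57421 / 0.92143 = 3965 km

3965 km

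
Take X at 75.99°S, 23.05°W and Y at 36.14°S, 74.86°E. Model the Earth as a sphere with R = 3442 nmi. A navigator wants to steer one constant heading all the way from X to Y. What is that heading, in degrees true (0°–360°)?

Δψ = ln[tan(π/4+φ₂/2)/tan(π/4+φ₁/2)] = +1.4193
Δλ = +1.7089 rad (taken the short way round)
course = atan2(Δλ, Δψ) = 50.29°

50.3°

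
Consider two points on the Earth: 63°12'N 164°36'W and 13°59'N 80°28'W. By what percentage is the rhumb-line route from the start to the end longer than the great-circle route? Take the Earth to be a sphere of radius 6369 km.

4.5%

Great circle: σ = 1.3074 rad → d_gc = Rσ = 8326.5 km
Rhumb: Δφ = -0.8590, Δλ = +1.4684, Δψ = -1.1880, q = Δφ/Δψ = 0.7231 → d_rh = R√(Δφ²+q²Δλ²) = 8698.3 km
Excess = (8698.3 − 8326.5) / 8326.5 = 371.8 / 8326.5 = 4.47% ≈ 4.5%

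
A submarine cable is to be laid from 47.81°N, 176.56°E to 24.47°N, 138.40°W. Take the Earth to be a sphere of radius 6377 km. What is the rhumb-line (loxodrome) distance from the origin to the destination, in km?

Δψ = ln[tan(π/4+φ₂/2)/tan(π/4+φ₁/2)] = -0.5118;  Δφ = -0.4074 rad,  Δλ = +0.7861 rad
q = Δφ/Δψ = 0.7959
d = R·√(Δφ² + q²Δλ²) = 6377·0.74658 = 4761 km

4761 km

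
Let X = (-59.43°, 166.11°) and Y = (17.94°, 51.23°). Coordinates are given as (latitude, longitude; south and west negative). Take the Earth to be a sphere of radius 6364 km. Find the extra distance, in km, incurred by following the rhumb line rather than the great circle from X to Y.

595 km

Great circle: cos σ = sin φ₁ sin φ₂ + cos φ₁ cos φ₂ cos Δλ,  σ = 2.0587 rad → d_gc = 13101.6 km
Rhumb line: Δψ = +1.6156, q = Δφ/Δψ = 0.8358, d_rh = R√(Δφ²+q²Δλ²) = 13696.7 km
Excess = 13696.7 − 13101.6 = 595.1 ≈ 595 km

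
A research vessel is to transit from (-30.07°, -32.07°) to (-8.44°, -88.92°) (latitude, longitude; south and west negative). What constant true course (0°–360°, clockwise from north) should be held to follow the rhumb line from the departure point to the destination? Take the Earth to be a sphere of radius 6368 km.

Δψ = ln[tan(π/4+φ₂/2)/tan(π/4+φ₁/2)] = +0.4029
Δλ = -0.9922 rad (taken the short way round)
course = atan2(Δλ, Δψ) = 292.10°

292.1°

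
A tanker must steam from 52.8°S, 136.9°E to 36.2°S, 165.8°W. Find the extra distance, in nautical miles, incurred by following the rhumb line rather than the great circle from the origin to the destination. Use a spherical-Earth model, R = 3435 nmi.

57 nmi

Great circle: cos σ = sin φ₁ sin φ₂ + cos φ₁ cos φ₂ cos Δλ,  σ = 0.7466 rad → d_gc = 2564.5 nmi
Rhumb line: Δψ = +0.4105, q = Δφ/Δψ = 0.7059, d_rh = R√(Δφ²+q²Δλ²) = 2621.1 nmi
Excess = 2621.1 − 2564.5 = 56.6 ≈ 57 nmi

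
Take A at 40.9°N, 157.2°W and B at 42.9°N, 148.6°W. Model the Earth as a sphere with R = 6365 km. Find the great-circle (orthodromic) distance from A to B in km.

745 km

Haversine: a = sin²(Δφ/2)+cos φ₁ cos φ₂ sin²(Δλ/2) = 0.00342;  σ = 2·atan2(√a,√(1−a))
σ = 6.703° → d = Rσ = 6365·0.11698 = 745 km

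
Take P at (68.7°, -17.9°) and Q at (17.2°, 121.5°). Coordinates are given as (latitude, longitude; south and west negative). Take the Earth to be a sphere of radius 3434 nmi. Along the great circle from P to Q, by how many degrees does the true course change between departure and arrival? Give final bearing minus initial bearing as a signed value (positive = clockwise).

+127.9°

Initial bearing θ₁ = atan2(sin Δλ cos φ₂, cos φ₁ sin φ₂ − sin φ₁ cos φ₂ cos Δλ) = 38.44°
Final bearing θ₂ = (initial bearing from the destination back to the start) + 180° = 166.33°
Δθ = θ₂ − θ₁ = +127.9°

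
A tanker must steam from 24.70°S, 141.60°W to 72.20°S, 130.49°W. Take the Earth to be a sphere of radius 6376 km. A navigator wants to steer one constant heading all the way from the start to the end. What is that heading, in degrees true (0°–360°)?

Δψ = ln[tan(π/4+φ₂/2)/tan(π/4+φ₁/2)] = -1.4090
Δλ = +0.1939 rad (taken the short way round)
course = atan2(Δλ, Δψ) = 172.16°

172.2°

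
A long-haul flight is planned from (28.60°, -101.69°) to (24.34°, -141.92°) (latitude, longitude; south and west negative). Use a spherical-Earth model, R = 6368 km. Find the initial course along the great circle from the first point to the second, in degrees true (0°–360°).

θ = atan2( sin Δλ·cos φ₂ ,  cos φ₁ sin φ₂ − sin φ₁ cos φ₂ cos Δλ )
  = atan2(-0.5885, +0.0289) = 272.81°

272.8°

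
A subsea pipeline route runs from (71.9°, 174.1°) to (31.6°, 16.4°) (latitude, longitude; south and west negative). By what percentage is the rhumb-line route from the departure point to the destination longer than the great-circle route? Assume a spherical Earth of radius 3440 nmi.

28.9%

Great circle: σ = 1.3148 rad → d_gc = Rσ = 4522.8 nmi
Rhumb: Δφ = -0.7034, Δλ = -2.7524, Δψ = -1.2553, q = Δφ/Δψ = 0.5603 → d_rh = R√(Δφ²+q²Δλ²) = 5831.0 nmi
Excess = (5831.0 − 4522.8) / 4522.8 = 1308.2 / 4522.8 = 28.92% ≈ 28.9%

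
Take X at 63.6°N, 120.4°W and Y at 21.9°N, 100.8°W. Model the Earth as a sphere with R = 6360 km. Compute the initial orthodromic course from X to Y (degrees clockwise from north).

153.2°

θ = atan2( sin Δλ·cos φ₂ ,  cos φ₁ sin φ₂ − sin φ₁ cos φ₂ cos Δλ )
  = atan2(+0.3112, -0.6171) = 153.23°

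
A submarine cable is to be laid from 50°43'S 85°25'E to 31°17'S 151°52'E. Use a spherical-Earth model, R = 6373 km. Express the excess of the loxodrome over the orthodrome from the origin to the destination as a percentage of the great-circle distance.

Great circle: σ = 0.9044 rad → d_gc = Rσ = 5764.0 km
Rhumb: Δφ = +0.3392, Δλ = +1.1598, Δψ = +0.4549, q = Δφ/Δψ = 0.7455 → d_rh = R√(Δφ²+q²Δλ²) = 5919.1 km
Excess = (5919.1 − 5764.0) / 5764.0 = 155.1 / 5764.0 = 2.69% ≈ 2.7%

2.7%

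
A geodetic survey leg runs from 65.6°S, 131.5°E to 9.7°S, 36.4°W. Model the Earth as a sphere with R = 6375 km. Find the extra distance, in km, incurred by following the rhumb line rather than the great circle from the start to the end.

Great circle: cos σ = sin φ₁ sin φ₂ + cos φ₁ cos φ₂ cos Δλ,  σ = 1.8180 rad → d_gc = 11589.9 km
Rhumb line: Δψ = +1.3614, q = Δφ/Δψ = 0.7166, d_rh = R√(Δφ²+q²Δλ²) = 14762.1 km
Excess = 14762.1 − 11589.9 = 3172.2 ≈ 3172 km

3172 km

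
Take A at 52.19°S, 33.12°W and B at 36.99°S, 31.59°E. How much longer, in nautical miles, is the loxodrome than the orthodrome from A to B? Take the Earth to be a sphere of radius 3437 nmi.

Great circle: cos σ = sin φ₁ sin φ₂ + cos φ₁ cos φ₂ cos Δλ,  σ = 0.8168 rad → d_gc = 2807.4 nmi
Rhumb line: Δψ = +0.3758, q = Δφ/Δψ = 0.7060, d_rh = R√(Δφ²+q²Δλ²) = 2888.0 nmi
Excess = 2888.0 − 2807.4 = 80.6 ≈ 81 nmi

81 nmi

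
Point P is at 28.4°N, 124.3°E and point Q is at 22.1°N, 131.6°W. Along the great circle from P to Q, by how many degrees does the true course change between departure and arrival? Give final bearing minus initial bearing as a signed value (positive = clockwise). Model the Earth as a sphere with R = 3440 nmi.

+57.4°

Initial bearing θ₁ = atan2(sin Δλ cos φ₂, cos φ₁ sin φ₂ − sin φ₁ cos φ₂ cos Δλ) = 64.00°
Final bearing θ₂ = (initial bearing from the destination back to the start) + 180° = 121.43°
Δθ = θ₂ − θ₁ = +57.4°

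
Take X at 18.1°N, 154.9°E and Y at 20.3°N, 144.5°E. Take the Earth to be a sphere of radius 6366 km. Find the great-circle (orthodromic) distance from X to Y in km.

1118 km

Haversine: a = sin²(Δφ/2)+cos φ₁ cos φ₂ sin²(Δλ/2) = 0.00769;  σ = 2·atan2(√a,√(1−a))
σ = 10.063° → d = Rσ = 6366·0.17563 = 1118 km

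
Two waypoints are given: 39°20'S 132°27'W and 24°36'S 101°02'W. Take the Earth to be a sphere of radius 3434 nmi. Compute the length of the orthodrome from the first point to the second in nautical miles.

1812 nmi

Haversine: a = sin²(Δφ/2)+cos φ₁ cos φ₂ sin²(Δλ/2) = 0.06799;  σ = 2·atan2(√a,√(1−a))
σ = 30.229° → d = Rσ = 3434·0.52760 = 1812 nmi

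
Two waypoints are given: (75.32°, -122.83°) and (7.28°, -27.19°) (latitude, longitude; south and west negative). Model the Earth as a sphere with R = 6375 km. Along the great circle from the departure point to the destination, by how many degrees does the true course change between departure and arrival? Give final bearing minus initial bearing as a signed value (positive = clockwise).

At departure: θ₁ = atan2(sin Δλ cos φ₂, cos φ₁ sin φ₂ − sin φ₁ cos φ₂ cos Δλ) = 82.70°
At arrival: θ₂ = atan2(sin Δλ cos φ₁, −cos φ₂ sin φ₁ + sin φ₂ cos φ₁ cos Δλ) = 165.32°
Δθ = θ₂ − θ₁ = +82.6°

+82.6°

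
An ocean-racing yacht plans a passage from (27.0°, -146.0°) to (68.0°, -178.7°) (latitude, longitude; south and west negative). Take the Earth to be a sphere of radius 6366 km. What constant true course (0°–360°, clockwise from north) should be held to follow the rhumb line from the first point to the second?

333.6°

Δψ = ln[tan(π/4+φ₂/2)/tan(π/4+φ₁/2)] = +1.1482
Δλ = -0.5707 rad (taken the short way round)
course = atan2(Δλ, Δψ) = 333.57°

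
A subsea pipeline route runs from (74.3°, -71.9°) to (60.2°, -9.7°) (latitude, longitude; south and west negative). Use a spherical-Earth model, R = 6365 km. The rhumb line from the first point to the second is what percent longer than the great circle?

4.3%

Great circle: σ = 0.4553 rad → d_gc = Rσ = 2898.2 km
Rhumb: Δφ = -0.2461, Δλ = +1.0856, Δψ = -0.6575, q = Δφ/Δψ = 0.3743 → d_rh = R√(Δφ²+q²Δλ²) = 3023.7 km
Excess = (3023.7 − 2898.2) / 2898.2 = 125.5 / 2898.2 = 4.33% ≈ 4.3%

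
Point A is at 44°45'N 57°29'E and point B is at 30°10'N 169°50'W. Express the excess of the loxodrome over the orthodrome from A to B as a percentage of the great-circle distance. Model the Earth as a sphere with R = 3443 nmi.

13.0%

Great circle: σ = 1.6333 rad → d_gc = Rσ = 5623.5 nmi
Rhumb: Δφ = -0.2545, Δλ = +2.3158, Δψ = -0.3225, q = Δφ/Δψ = 0.7891 → d_rh = R√(Δφ²+q²Δλ²) = 6352.5 nmi
Excess = (6352.5 − 5623.5) / 5623.5 = 729.0 / 5623.5 = 12.96% ≈ 13.0%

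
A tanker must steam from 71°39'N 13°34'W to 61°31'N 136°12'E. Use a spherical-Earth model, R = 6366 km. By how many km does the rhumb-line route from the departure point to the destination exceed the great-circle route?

Great circle: cos σ = sin φ₁ sin φ₂ + cos φ₁ cos φ₂ cos Δλ,  σ = 0.7890 rad → d_gc = 5022.9 km
Rhumb line: Δψ = -0.4520, q = Δφ/Δψ = 0.3913, d_rh = R√(Δφ²+q²Δλ²) = 6607.8 km
Excess = 6607.8 − 5022.9 = 1584.9 ≈ 1585 km

1585 km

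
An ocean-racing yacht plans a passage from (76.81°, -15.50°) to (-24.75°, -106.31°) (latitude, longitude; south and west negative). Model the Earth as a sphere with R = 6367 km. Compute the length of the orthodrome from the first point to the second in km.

12695 km

Haversine: a = sin²(Δφ/2)+cos φ₁ cos φ₂ sin²(Δλ/2) = 0.70527;  σ = 2·atan2(√a,√(1−a))
σ = 114.239° → d = Rσ = 6367·1.99385 = 12695 km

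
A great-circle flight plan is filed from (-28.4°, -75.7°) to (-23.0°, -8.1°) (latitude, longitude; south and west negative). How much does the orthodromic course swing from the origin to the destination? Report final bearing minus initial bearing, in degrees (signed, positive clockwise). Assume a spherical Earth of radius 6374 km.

-32.4°

At departure: θ₁ = atan2(sin Δλ cos φ₂, cos φ₁ sin φ₂ − sin φ₁ cos φ₂ cos Δλ) = 101.74°
At arrival: θ₂ = atan2(sin Δλ cos φ₁, −cos φ₂ sin φ₁ + sin φ₂ cos φ₁ cos Δλ) = 69.33°
Δθ = θ₂ − θ₁ = -32.4°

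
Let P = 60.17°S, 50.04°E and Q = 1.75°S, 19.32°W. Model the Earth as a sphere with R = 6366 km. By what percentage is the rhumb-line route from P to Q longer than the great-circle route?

2.2%

Great circle: σ = 1.3677 rad → d_gc = Rσ = 8706.5 km
Rhumb: Δφ = +1.0196, Δλ = -1.2106, Δψ = +1.2924, q = Δφ/Δψ = 0.7890 → d_rh = R√(Δφ²+q²Δλ²) = 8893.8 km
Excess = (8893.8 − 8706.5) / 8706.5 = 187.3 / 8706.5 = 2.151% ≈ 2.2%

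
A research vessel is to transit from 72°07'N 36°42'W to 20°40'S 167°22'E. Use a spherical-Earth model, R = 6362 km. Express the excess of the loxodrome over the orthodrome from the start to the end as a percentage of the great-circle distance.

15.9%

Great circle: σ = 2.2121 rad → d_gc = Rσ = 14073.2 km
Rhumb: Δφ = -1.6194, Δλ = -2.7216, Δψ = -2.2181, q = Δφ/Δψ = 0.7301 → d_rh = R√(Δφ²+q²Δλ²) = 16307.3 km
Excess = (16307.3 − 14073.2) / 14073.2 = 2234.1 / 14073.2 = 15.87% ≈ 15.9%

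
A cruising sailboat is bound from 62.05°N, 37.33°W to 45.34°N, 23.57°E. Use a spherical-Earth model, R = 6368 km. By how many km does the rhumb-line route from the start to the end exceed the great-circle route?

Great circle: cos σ = sin φ₁ sin φ₂ + cos φ₁ cos φ₂ cos Δλ,  σ = 0.6624 rad → d_gc = 4217.9 km
Rhumb line: Δψ = -0.5011, q = Δφ/Δψ = 0.5821, d_rh = R√(Δφ²+q²Δλ²) = 4355.5 km
Excess = 4355.5 − 4217.9 = 137.6 ≈ 138 km

138 km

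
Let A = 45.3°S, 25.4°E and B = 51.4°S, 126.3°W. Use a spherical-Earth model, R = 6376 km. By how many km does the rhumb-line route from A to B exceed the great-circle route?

Great circle: cos σ = sin φ₁ sin φ₂ + cos φ₁ cos φ₂ cos Δλ,  σ = 1.4009 rad → d_gc = 8931.9 km
Rhumb line: Δψ = -0.1605, q = Δφ/Δψ = 0.6635, d_rh = R√(Δφ²+q²Δλ²) = 11220.9 km
Excess = 11220.9 − 8931.9 = 2289.0 ≈ 2289 km

2289 km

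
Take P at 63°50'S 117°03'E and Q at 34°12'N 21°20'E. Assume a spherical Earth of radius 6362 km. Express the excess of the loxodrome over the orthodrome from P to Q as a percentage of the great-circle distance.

2.2%

Great circle: σ = 2.1422 rad → d_gc = Rσ = 13628.6 km
Rhumb: Δφ = +1.7110, Δλ = -1.6706, Δψ = +2.0952, q = Δφ/Δψ = 0.8166 → d_rh = R√(Δφ²+q²Δλ²) = 13922.1 km
Excess = (13922.1 − 13628.6) / 13628.6 = 293.5 / 13628.6 = 2.154% ≈ 2.2%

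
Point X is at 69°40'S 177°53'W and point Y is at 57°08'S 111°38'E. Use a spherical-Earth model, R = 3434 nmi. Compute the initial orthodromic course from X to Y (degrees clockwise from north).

256.6°

N = sin Δλ·cos φ₂ = -0.5115;  D = cos φ₁ sin φ₂ − sin φ₁ cos φ₂ cos Δλ = -0.1219
initial course = atan2(N, D) = 256.60°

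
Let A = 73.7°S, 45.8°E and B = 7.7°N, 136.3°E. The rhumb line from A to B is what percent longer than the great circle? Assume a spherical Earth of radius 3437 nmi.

4.8%

Great circle: σ = 1.7022 rad → d_gc = Rσ = 5850.5 nmi
Rhumb: Δφ = +1.4207, Δλ = +1.5795, Δψ = +2.0782, q = Δφ/Δψ = 0.6836 → d_rh = R√(Δφ²+q²Δλ²) = 6133.2 nmi
Excess = (6133.2 − 5850.5) / 5850.5 = 282.7 / 5850.5 = 4.83% ≈ 4.8%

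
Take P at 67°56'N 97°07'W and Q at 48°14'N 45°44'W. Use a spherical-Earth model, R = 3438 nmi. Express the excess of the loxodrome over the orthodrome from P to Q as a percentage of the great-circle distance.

Great circle: σ = 0.5597 rad → d_gc = Rσ = 1924.3 nmi
Rhumb: Δφ = -0.3438, Δλ = +0.8968, Δψ = -0.6713, q = Δφ/Δψ = 0.5122 → d_rh = R√(Δφ²+q²Δλ²) = 1972.7 nmi
Excess = (1972.7 − 1924.3) / 1924.3 = 48.4 / 1924.3 = 2.52% ≈ 2.5%

2.5%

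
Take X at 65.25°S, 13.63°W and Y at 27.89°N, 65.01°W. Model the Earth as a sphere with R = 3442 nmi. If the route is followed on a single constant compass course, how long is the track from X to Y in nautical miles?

6120 nmi

Rhumb course C = atan2(Δλ, Δψ) with Δψ = ln[tan(π/4+φ₂/2)/tan(π/4+φ₁/2)] = +2.0240, Δλ = -0.8968 → C = 336.10°
d = R·|Δφ| / |cos C| = 3442·1.62560 / 0.91428 = 6120 nmi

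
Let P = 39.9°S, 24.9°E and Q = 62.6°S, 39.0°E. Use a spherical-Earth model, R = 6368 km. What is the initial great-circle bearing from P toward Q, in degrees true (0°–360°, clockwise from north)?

164.1°

θ = atan2( sin Δλ·cos φ₂ ,  cos φ₁ sin φ₂ − sin φ₁ cos φ₂ cos Δλ )
  = atan2(+0.1121, -0.3948) = 164.15°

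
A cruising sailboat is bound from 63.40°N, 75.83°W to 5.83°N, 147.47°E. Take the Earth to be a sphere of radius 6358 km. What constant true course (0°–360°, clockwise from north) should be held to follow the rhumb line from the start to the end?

240.7°

Δψ = ln[tan(π/4+φ₂/2)/tan(π/4+φ₁/2)] = -1.3403
Δλ = -2.3859 rad (taken the short way round)
course = atan2(Δλ, Δψ) = 240.67°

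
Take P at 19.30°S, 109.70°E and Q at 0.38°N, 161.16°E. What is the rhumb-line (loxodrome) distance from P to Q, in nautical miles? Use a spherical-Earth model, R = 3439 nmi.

Δψ = ln[tan(π/4+φ₂/2)/tan(π/4+φ₁/2)] = +0.3500;  Δφ = +0.3435 rad,  Δλ = +0.8981 rad
q = Δφ/Δψ = 0.9813
d = R·√(Δφ² + q²Δλ²) = 3439·0.94589 = 3253 nmi

3253 nmi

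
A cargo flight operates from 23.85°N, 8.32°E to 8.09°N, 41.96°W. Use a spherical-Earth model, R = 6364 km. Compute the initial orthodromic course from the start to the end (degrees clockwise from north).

260.5°

N = sin Δλ·cos φ₂ = -0.7615;  D = cos φ₁ sin φ₂ − sin φ₁ cos φ₂ cos Δλ = -0.1271
initial course = atan2(N, D) = 260.52°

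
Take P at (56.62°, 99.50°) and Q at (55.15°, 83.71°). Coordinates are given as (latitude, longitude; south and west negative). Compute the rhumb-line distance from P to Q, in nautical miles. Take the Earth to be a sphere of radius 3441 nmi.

539 nmi

Δψ = ln[tan(π/4+φ₂/2)/tan(π/4+φ₁/2)] = -0.0458;  Δφ = -0.0257 rad,  Δλ = -0.2756 rad
q = Δφ/Δψ = 0.5608
d = R·√(Δφ² + q²Δλ²) = 3441·0.15666 = 539 nmi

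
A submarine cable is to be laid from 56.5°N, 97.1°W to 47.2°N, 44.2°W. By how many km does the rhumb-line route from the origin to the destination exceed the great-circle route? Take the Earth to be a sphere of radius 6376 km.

85 km

Great circle: cos σ = sin φ₁ sin φ₂ + cos φ₁ cos φ₂ cos Δλ,  σ = 0.5771 rad → d_gc = 3679.5 km
Rhumb line: Δψ = -0.2640, q = Δφ/Δψ = 0.6148, d_rh = R√(Δφ²+q²Δλ²) = 3764.5 km
Excess = 3764.5 − 3679.5 = 85.0 ≈ 85 km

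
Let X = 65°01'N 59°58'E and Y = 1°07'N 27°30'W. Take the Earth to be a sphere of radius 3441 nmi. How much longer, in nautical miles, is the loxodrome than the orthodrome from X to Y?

219 nmi

Great circle: cos σ = sin φ₁ sin φ₂ + cos φ₁ cos φ₂ cos Δλ,  σ = 1.5345 rad → d_gc = 5280.1 nmi
Rhumb line: Δψ = -1.4877, q = Δφ/Δψ = 0.7497, d_rh = R√(Δφ²+q²Δλ²) = 5498.7 nmi
Excess = 5498.7 − 5280.1 = 218.6 ≈ 219 nmi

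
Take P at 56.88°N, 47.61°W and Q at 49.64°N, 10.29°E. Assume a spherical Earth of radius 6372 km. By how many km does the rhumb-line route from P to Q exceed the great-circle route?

Great circle: cos σ = sin φ₁ sin φ₂ + cos φ₁ cos φ₂ cos Δλ,  σ = 0.5984 rad → d_gc = 3813.2 km
Rhumb line: Δψ = -0.2119, q = Δφ/Δψ = 0.5964, d_rh = R√(Δφ²+q²Δλ²) = 3923.5 km
Excess = 3923.5 − 3813.2 = 110.3 ≈ 110 km

110 km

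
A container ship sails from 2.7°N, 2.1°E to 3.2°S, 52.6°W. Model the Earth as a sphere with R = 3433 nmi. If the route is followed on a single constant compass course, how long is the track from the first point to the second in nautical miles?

Rhumb course C = atan2(Δλ, Δψ) with Δψ = ln[tan(π/4+φ₂/2)/tan(π/4+φ₁/2)] = -0.1030, Δλ = -0.9547 → C = 263.84°
d = R·|Δφ| / |cos C| = 3433·0.10297 / 0.10729 = 3295 nmi

3295 nmi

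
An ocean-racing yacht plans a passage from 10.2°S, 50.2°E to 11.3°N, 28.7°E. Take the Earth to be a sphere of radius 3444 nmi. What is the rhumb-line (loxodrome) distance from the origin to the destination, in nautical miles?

1822 nmi

Δψ = ln[tan(π/4+φ₂/2)/tan(π/4+φ₁/2)] = +0.3775;  Δφ = +0.3752 rad,  Δλ = -0.3752 rad
q = Δφ/Δψ = 0.9941
d = R·√(Δφ² + q²Δλ²) = 3444·0.52911 = 1822 nmi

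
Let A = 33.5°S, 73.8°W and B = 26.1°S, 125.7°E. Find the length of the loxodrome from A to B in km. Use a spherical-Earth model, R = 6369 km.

Δψ = ln[tan(π/4+φ₂/2)/tan(π/4+φ₁/2)] = +0.1490;  Δφ = +0.1292 rad,  Δλ = -2.8013 rad
q = Δφ/Δψ = 0.8668
d = R·√(Δφ² + q²Δλ²) = 6369·2.43146 = 15486 km

15486 km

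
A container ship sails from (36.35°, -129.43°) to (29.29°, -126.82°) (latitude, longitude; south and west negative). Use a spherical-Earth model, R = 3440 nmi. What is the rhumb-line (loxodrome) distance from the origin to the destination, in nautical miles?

444 nmi

Δψ = ln[tan(π/4+φ₂/2)/tan(π/4+φ₁/2)] = -0.1468;  Δφ = -0.1232 rad,  Δλ = +0.0456 rad
q = Δφ/Δψ = 0.8394
d = R·√(Δφ² + q²Δλ²) = 3440·0.12902 = 444 nmi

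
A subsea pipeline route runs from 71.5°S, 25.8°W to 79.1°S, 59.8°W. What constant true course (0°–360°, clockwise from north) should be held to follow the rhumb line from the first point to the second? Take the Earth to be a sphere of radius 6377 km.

228.0°

Δψ = ln[tan(π/4+φ₂/2)/tan(π/4+φ₁/2)] = -0.5347
Δλ = -0.5934 rad (taken the short way round)
course = atan2(Δλ, Δψ) = 227.98°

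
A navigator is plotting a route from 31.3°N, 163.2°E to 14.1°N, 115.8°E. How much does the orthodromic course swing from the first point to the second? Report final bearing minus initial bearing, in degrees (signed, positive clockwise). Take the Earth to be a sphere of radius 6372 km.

-19.4°

Initial bearing θ₁ = atan2(sin Δλ cos φ₂, cos φ₁ sin φ₂ − sin φ₁ cos φ₂ cos Δλ) = 259.46°
Final bearing θ₂ = (initial bearing from the destination back to the start) + 180° = 240.01°
Δθ = θ₂ − θ₁ = -19.4°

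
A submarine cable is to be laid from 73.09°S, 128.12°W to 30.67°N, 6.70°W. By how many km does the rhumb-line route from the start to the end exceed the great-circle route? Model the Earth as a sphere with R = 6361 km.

Great circle: cos σ = sin φ₁ sin φ₂ + cos φ₁ cos φ₂ cos Δλ,  σ = 2.2376 rad → d_gc = 14233.2 km
Rhumb line: Δψ = +2.4690, q = Δφ/Δψ = 0.7335, d_rh = R√(Δφ²+q²Δλ²) = 15180.8 km
Excess = 15180.8 − 14233.2 = 947.6 ≈ 948 km

948 km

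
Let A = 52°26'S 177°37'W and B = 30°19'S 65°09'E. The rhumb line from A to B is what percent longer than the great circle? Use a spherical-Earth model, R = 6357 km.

10.5%

Great circle: σ = 1.4109 rad → d_gc = Rσ = 8968.8 km
Rhumb: Δφ = +0.3860, Δλ = -2.0461, Δψ = +0.5228, q = Δφ/Δψ = 0.7383 → d_rh = R√(Δφ²+q²Δλ²) = 9912.2 km
Excess = (9912.2 − 8968.8) / 8968.8 = 943.4 / 8968.8 = 10.52% ≈ 10.5%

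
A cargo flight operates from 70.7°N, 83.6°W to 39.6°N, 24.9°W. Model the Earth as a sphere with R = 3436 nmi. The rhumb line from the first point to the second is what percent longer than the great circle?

3.1%

Great circle: σ = 0.7467 rad → d_gc = Rσ = 2565.8 nmi
Rhumb: Δφ = -0.5428, Δλ = +1.0245, Δψ = -1.0179, q = Δφ/Δψ = 0.5332 → d_rh = R√(Δφ²+q²Δλ²) = 2646.1 nmi
Excess = (2646.1 − 2565.8) / 2565.8 = 80.3 / 2565.8 = 3.13% ≈ 3.1%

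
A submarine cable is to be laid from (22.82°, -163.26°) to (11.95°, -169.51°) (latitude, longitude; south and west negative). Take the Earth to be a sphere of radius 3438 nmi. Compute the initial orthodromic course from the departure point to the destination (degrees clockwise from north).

N = sin Δλ·cos φ₂ = -0.1065;  D = cos φ₁ sin φ₂ − sin φ₁ cos φ₂ cos Δλ = -0.1863
initial course = atan2(N, D) = 209.75°

209.8°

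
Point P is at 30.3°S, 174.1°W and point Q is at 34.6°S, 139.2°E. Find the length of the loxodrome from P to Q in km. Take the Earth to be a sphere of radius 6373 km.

4408 km

Rhumb course C = atan2(Δλ, Δψ) with Δψ = ln[tan(π/4+φ₂/2)/tan(π/4+φ₁/2)] = -0.0890, Δλ = -0.8151 → C = 263.77°
d = R·|Δφ| / |cos C| = 6373·0.07505 / 0.10852 = 4408 km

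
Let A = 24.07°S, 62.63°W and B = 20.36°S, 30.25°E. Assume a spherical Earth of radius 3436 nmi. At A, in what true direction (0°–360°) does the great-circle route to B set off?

θ = atan2( sin Δλ·cos φ₂ ,  cos φ₁ sin φ₂ − sin φ₁ cos φ₂ cos Δλ )
  = atan2(+0.9363, -0.3369) = 109.79°

109.8°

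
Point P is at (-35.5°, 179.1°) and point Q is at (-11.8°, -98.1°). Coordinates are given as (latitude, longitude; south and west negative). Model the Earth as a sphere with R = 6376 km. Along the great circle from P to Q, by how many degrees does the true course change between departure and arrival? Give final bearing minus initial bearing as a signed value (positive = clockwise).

-39.7°

At departure: θ₁ = atan2(sin Δλ cos φ₂, cos φ₁ sin φ₂ − sin φ₁ cos φ₂ cos Δλ) = 95.60°
At arrival: θ₂ = atan2(sin Δλ cos φ₁, −cos φ₂ sin φ₁ + sin φ₂ cos φ₁ cos Δλ) = 55.87°
Δθ = θ₂ − θ₁ = -39.7°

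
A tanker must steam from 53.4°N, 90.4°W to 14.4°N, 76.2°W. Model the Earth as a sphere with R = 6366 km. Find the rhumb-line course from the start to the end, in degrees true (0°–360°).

Meridional parts: M(φ₁)=+1.1065, M(φ₂)=+0.2540 → ΔM = -0.8525;  Δλ = +0.2478 rad
tan C = Δλ / ΔM = -0.2907 → C = 163.79°

163.8°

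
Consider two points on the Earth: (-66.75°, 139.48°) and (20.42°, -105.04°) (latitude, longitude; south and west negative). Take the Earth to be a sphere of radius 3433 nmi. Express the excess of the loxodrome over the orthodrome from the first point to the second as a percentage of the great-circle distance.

5.8%

Great circle: σ = 2.0711 rad → d_gc = Rσ = 7110.2 nmi
Rhumb: Δφ = +1.5214, Δλ = +2.0155, Δψ = +1.9454, q = Δφ/Δψ = 0.7821 → d_rh = R√(Δφ²+q²Δλ²) = 7520.7 nmi
Excess = (7520.7 − 7110.2) / 7110.2 = 410.5 / 7110.2 = 5.77% ≈ 5.8%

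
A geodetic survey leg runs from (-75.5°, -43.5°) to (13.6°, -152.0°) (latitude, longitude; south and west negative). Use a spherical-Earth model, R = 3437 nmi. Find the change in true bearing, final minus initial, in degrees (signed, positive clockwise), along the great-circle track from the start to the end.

+90.1°

At departure: θ₁ = atan2(sin Δλ cos φ₂, cos φ₁ sin φ₂ − sin φ₁ cos φ₂ cos Δλ) = 255.42°
At arrival: θ₂ = atan2(sin Δλ cos φ₁, −cos φ₂ sin φ₁ + sin φ₂ cos φ₁ cos Δλ) = 345.56°
Δθ = θ₂ − θ₁ = +90.1°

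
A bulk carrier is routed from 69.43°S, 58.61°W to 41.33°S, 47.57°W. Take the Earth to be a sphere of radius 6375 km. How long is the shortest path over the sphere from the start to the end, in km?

cos σ = sin φ₁ sin φ₂ + cos φ₁ cos φ₂ cos Δλ
      = sin(-69.43°)sin(-41.33°) + cos(-69.43°)cos(-41.33°)cos(11.04°) = 0.8772
σ = 28.688° → d = Rσ = 6375·0.50071 = 3192 km

3192 km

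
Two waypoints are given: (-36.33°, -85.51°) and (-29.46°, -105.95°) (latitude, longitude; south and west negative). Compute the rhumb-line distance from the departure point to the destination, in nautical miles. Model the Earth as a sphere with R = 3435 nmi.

Rhumb course C = atan2(Δλ, Δψ) with Δψ = ln[tan(π/4+φ₂/2)/tan(π/4+φ₁/2)] = +0.1430, Δλ = -0.3567 → C = 291.84°
d = R·|Δφ| / |cos C| = 3435·0.11990 / 0.37197 = 1107 nmi

1107 nmi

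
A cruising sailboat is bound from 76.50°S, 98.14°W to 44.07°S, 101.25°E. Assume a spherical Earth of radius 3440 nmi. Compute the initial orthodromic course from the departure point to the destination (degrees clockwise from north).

θ = atan2( sin Δλ·cos φ₂ ,  cos φ₁ sin φ₂ − sin φ₁ cos φ₂ cos Δλ )
  = atan2(-0.2385, -0.8214) = 196.19°

196.2°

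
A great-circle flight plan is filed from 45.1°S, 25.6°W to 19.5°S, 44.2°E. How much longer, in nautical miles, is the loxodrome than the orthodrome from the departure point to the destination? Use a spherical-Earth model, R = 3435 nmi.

Great circle: cos σ = sin φ₁ sin φ₂ + cos φ₁ cos φ₂ cos Δλ,  σ = 1.0858 rad → d_gc = 3729.7 nmi
Rhumb line: Δψ = +0.5367, q = Δφ/Δψ = 0.8324, d_rh = R√(Δφ²+q²Δλ²) = 3806.6 nmi
Excess = 3806.6 − 3729.7 = 76.9 ≈ 77 nmi

77 nmi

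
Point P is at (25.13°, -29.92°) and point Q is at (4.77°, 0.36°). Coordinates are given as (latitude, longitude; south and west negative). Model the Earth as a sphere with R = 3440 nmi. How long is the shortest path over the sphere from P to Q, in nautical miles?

cos σ = sin φ₁ sin φ₂ + cos φ₁ cos φ₂ cos Δλ
      = sin(25.13°)sin(4.77°) + cos(25.13°)cos(4.77°)cos(30.28°) = 0.8144
σ = 35.468° → d = Rσ = 3440·0.61904 = 2129 nmi

2129 nmi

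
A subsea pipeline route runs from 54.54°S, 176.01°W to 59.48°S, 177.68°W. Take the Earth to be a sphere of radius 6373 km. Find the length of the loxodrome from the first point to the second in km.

Δψ = ln[tan(π/4+φ₂/2)/tan(π/4+φ₁/2)] = -0.1586;  Δφ = -0.0862 rad,  Δλ = -0.0291 rad
q = Δφ/Δψ = 0.5435
d = R·√(Δφ² + q²Δλ²) = 6373·0.08766 = 559 km

559 km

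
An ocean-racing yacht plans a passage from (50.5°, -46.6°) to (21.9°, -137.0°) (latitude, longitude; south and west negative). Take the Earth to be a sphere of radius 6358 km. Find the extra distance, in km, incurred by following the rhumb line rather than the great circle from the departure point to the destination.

372 km

Great circle: cos σ = sin φ₁ sin φ₂ + cos φ₁ cos φ₂ cos Δλ,  σ = 1.2832 rad → d_gc = 8158.3 km
Rhumb line: Δψ = -0.6324, q = Δφ/Δψ = 0.7893, d_rh = R√(Δφ²+q²Δλ²) = 8529.9 km
Excess = 8529.9 − 8158.3 = 371.6 ≈ 372 km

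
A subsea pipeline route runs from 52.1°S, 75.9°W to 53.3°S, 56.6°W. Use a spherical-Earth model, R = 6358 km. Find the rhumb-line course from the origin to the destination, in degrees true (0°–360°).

95.9°

Meridional parts: M(φ₁)=-1.0690, M(φ₂)=-1.1036 → ΔM = -0.0346;  Δλ = +0.3368 rad
tan C = Δλ / ΔM = -9.7455 → C = 95.86°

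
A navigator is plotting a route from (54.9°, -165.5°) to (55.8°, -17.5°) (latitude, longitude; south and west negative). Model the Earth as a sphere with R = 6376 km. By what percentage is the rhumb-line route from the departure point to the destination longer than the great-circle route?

27.0%

Great circle: σ = 1.1565 rad → d_gc = Rσ = 7373.6 km
Rhumb: Δφ = +0.0157, Δλ = +2.5831, Δψ = +0.0276, q = Δφ/Δψ = 0.5685 → d_rh = R√(Δφ²+q²Δλ²) = 9364.1 km
Excess = (9364.1 − 7373.6) / 7373.6 = 1990.5 / 7373.6 = 26.99% ≈ 27.0%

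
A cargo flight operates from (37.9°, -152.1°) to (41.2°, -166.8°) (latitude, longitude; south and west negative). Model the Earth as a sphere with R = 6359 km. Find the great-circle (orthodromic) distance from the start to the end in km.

cos σ = sin φ₁ sin φ₂ + cos φ₁ cos φ₂ cos Δλ
      = sin(37.90°)sin(41.20°) + cos(37.90°)cos(41.20°)cos(-14.70°) = 0.9789
σ = 11.789° → d = Rσ = 6359·0.20575 = 1308 km

1308 km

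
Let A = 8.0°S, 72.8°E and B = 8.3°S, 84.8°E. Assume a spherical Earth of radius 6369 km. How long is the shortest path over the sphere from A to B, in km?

Haversine: a = sin²(Δφ/2)+cos φ₁ cos φ₂ sin²(Δλ/2) = 0.01071;  σ = 2·atan2(√a,√(1−a))
σ = 11.882° → d = Rσ = 6369·0.20738 = 1321 km

1321 km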